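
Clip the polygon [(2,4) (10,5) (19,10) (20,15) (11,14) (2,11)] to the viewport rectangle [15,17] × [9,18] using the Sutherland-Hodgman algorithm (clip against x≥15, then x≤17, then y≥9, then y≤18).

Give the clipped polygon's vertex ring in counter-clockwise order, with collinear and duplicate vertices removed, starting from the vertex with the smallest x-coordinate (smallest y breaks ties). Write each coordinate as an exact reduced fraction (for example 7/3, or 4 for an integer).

Clipped polygon: [(15,9) (17,9) (17,44/3) (15,130/9)]

1. After x ≥ 15: [(15,70/9) (19,10) (20,15) (15,130/9)]
2. After x ≤ 17: [(15,70/9) (17,80/9) (17,44/3) (15,130/9)]
3. After y ≥ 9: [(15,9) (17,9) (17,44/3) (15,130/9)]
4. After y ≤ 18: [(15,9) (17,9) (17,44/3) (15,130/9)]
5. Canonical ring: [(15,9) (17,9) (17,44/3) (15,130/9)]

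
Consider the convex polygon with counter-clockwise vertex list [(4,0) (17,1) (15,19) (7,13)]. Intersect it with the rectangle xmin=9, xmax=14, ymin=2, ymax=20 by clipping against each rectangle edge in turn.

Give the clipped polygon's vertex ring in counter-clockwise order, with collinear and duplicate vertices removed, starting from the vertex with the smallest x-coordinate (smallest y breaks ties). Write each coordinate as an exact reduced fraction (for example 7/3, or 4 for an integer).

Clipped polygon: [(9,2) (14,2) (14,73/4) (9,29/2)]

1. After x ≥ 9: [(9,5/13) (17,1) (15,19) (9,29/2)]
2. After x ≤ 14: [(9,5/13) (14,10/13) (14,73/4) (9,29/2)]
3. After y ≥ 2: [(9,2) (14,2) (14,73/4) (9,29/2)]
4. After y ≤ 20: [(9,2) (14,2) (14,73/4) (9,29/2)]
5. Canonical ring: [(9,2) (14,2) (14,73/4) (9,29/2)]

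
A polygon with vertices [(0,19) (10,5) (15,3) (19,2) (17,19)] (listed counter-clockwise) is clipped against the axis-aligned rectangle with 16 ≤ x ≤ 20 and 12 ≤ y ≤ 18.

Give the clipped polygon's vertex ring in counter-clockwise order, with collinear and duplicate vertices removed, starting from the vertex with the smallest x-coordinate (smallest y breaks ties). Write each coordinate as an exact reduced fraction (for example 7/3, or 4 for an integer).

1. After x ≥ 16: [(16,19) (16,11/4) (19,2) (17,19)]
2. After x ≤ 20: [(16,19) (16,11/4) (19,2) (17,19)]
3. After y ≥ 12: [(16,19) (16,12) (303/17,12) (17,19)]
4. After y ≤ 18: [(16,18) (16,12) (303/17,12) (291/17,18)]
5. Canonical ring: [(16,12) (303/17,12) (291/17,18) (16,18)]

Clipped polygon: [(16,12) (303/17,12) (291/17,18) (16,18)]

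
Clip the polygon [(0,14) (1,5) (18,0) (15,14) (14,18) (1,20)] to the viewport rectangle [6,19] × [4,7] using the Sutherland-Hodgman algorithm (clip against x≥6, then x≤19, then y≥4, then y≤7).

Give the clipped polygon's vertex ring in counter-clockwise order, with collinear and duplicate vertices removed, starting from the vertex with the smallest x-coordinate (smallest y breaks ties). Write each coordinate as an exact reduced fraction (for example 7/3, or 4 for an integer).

Clipped polygon: [(6,4) (120/7,4) (33/2,7) (6,7)]

1. After x ≥ 6: [(6,60/17) (18,0) (15,14) (14,18) (6,250/13)]
2. After x ≤ 19: [(6,60/17) (18,0) (15,14) (14,18) (6,250/13)]
3. After y ≥ 4: [(6,4) (120/7,4) (15,14) (14,18) (6,250/13)]
4. After y ≤ 7: [(6,7) (6,4) (120/7,4) (33/2,7)]
5. Canonical ring: [(6,4) (120/7,4) (33/2,7) (6,7)]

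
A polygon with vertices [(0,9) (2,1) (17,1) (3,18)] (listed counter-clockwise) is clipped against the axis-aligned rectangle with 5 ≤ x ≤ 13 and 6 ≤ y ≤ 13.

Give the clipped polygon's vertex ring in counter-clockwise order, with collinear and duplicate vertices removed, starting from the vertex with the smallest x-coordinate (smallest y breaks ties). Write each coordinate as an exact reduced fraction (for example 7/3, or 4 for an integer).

1. After x ≥ 5: [(5,1) (17,1) (5,109/7)]
2. After x ≤ 13: [(5,1) (13,1) (13,41/7) (5,109/7)]
3. After y ≥ 6: [(5,6) (219/17,6) (5,109/7)]
4. After y ≤ 13: [(5,13) (5,6) (219/17,6) (121/17,13)]
5. Canonical ring: [(5,6) (219/17,6) (121/17,13) (5,13)]

Clipped polygon: [(5,6) (219/17,6) (121/17,13) (5,13)]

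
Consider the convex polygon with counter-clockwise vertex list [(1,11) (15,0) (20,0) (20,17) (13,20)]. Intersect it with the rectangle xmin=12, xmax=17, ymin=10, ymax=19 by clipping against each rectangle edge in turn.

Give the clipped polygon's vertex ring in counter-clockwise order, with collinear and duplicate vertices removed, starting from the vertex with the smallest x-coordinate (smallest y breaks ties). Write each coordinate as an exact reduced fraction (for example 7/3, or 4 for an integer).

Clipped polygon: [(12,10) (17,10) (17,128/7) (46/3,19) (12,19)]

1. After x ≥ 12: [(12,77/4) (12,33/14) (15,0) (20,0) (20,17) (13,20)]
2. After x ≤ 17: [(12,77/4) (12,33/14) (15,0) (17,0) (17,128/7) (13,20)]
3. After y ≥ 10: [(12,77/4) (12,10) (17,10) (17,128/7) (13,20)]
4. After y ≤ 19: [(12,19) (12,10) (17,10) (17,128/7) (46/3,19)]
5. Canonical ring: [(12,10) (17,10) (17,128/7) (46/3,19) (12,19)]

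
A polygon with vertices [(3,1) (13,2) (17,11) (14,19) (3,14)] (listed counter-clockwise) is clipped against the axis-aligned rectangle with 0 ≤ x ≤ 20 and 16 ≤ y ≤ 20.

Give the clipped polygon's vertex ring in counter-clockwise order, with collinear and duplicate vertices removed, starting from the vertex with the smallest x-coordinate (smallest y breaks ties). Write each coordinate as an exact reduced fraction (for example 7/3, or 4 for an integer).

1. After x ≥ 0: [(3,1) (13,2) (17,11) (14,19) (3,14)]
2. After x ≤ 20: [(3,1) (13,2) (17,11) (14,19) (3,14)]
3. After y ≥ 16: [(121/8,16) (14,19) (37/5,16)]
4. After y ≤ 20: [(121/8,16) (14,19) (37/5,16)]
5. Canonical ring: [(37/5,16) (121/8,16) (14,19)]

Clipped polygon: [(37/5,16) (121/8,16) (14,19)]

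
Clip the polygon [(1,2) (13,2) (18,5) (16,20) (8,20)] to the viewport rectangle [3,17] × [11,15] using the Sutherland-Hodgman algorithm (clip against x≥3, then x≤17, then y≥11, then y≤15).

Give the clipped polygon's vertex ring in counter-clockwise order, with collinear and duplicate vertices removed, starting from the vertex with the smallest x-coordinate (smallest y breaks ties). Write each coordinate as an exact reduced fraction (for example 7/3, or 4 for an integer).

1. After x ≥ 3: [(3,50/7) (3,2) (13,2) (18,5) (16,20) (8,20)]
2. After x ≤ 17: [(3,50/7) (3,2) (13,2) (17,22/5) (17,25/2) (16,20) (8,20)]
3. After y ≥ 11: [(9/2,11) (17,11) (17,25/2) (16,20) (8,20)]
4. After y ≤ 15: [(109/18,15) (9/2,11) (17,11) (17,25/2) (50/3,15)]
5. Canonical ring: [(9/2,11) (17,11) (17,25/2) (50/3,15) (109/18,15)]

Clipped polygon: [(9/2,11) (17,11) (17,25/2) (50/3,15) (109/18,15)]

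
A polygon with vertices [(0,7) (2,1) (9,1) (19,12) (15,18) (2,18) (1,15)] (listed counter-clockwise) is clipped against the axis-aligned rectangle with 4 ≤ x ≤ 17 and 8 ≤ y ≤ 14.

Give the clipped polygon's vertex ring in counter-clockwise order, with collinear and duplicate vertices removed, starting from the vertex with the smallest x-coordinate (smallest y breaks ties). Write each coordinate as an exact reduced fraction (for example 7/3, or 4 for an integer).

1. After x ≥ 4: [(4,1) (9,1) (19,12) (15,18) (4,18)]
2. After x ≤ 17: [(4,1) (9,1) (17,49/5) (17,15) (15,18) (4,18)]
3. After y ≥ 8: [(4,8) (169/11,8) (17,49/5) (17,15) (15,18) (4,18)]
4. After y ≤ 14: [(4,14) (4,8) (169/11,8) (17,49/5) (17,14)]
5. Canonical ring: [(4,8) (169/11,8) (17,49/5) (17,14) (4,14)]

Clipped polygon: [(4,8) (169/11,8) (17,49/5) (17,14) (4,14)]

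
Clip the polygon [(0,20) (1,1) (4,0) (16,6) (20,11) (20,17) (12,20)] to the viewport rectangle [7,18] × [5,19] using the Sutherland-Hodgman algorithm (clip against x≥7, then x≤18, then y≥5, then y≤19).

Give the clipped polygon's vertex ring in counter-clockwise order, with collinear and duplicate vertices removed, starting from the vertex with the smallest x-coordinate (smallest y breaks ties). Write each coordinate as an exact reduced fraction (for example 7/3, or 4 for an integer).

1. After x ≥ 7: [(7,20) (7,3/2) (16,6) (20,11) (20,17) (12,20)]
2. After x ≤ 18: [(7,20) (7,3/2) (16,6) (18,17/2) (18,71/4) (12,20)]
3. After y ≥ 5: [(7,20) (7,5) (14,5) (16,6) (18,17/2) (18,71/4) (12,20)]
4. After y ≤ 19: [(7,19) (7,5) (14,5) (16,6) (18,17/2) (18,71/4) (44/3,19)]
5. Canonical ring: [(7,5) (14,5) (16,6) (18,17/2) (18,71/4) (44/3,19) (7,19)]

Clipped polygon: [(7,5) (14,5) (16,6) (18,17/2) (18,71/4) (44/3,19) (7,19)]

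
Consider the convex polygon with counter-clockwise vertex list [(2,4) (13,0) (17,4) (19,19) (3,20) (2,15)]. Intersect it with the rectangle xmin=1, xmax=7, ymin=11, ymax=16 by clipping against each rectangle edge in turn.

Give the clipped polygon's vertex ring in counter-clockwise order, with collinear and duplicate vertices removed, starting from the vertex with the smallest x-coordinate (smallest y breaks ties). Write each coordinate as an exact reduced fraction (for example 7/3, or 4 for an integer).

Clipped polygon: [(2,11) (7,11) (7,16) (11/5,16) (2,15)]

1. After x ≥ 1: [(2,4) (13,0) (17,4) (19,19) (3,20) (2,15)]
2. After x ≤ 7: [(2,4) (7,24/11) (7,79/4) (3,20) (2,15)]
3. After y ≥ 11: [(2,11) (7,11) (7,79/4) (3,20) (2,15)]
4. After y ≤ 16: [(2,11) (7,11) (7,16) (11/5,16) (2,15)]
5. Canonical ring: [(2,11) (7,11) (7,16) (11/5,16) (2,15)]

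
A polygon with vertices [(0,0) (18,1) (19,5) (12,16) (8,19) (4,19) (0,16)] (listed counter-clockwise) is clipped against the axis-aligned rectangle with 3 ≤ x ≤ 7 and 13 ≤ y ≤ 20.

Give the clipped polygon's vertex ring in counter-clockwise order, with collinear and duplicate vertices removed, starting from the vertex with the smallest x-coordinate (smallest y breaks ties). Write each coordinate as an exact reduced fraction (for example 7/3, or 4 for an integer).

Clipped polygon: [(3,13) (7,13) (7,19) (4,19) (3,73/4)]

1. After x ≥ 3: [(3,1/6) (18,1) (19,5) (12,16) (8,19) (4,19) (3,73/4)]
2. After x ≤ 7: [(3,1/6) (7,7/18) (7,19) (4,19) (3,73/4)]
3. After y ≥ 13: [(3,13) (7,13) (7,19) (4,19) (3,73/4)]
4. After y ≤ 20: [(3,13) (7,13) (7,19) (4,19) (3,73/4)]
5. Canonical ring: [(3,13) (7,13) (7,19) (4,19) (3,73/4)]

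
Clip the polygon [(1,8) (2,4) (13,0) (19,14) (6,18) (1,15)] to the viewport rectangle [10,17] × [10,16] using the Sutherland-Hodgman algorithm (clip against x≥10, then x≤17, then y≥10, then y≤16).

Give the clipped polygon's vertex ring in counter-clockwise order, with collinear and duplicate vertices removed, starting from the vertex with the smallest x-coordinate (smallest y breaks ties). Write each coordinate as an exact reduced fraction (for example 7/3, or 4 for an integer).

1. After x ≥ 10: [(10,12/11) (13,0) (19,14) (10,218/13)]
2. After x ≤ 17: [(10,12/11) (13,0) (17,28/3) (17,190/13) (10,218/13)]
3. After y ≥ 10: [(10,10) (17,10) (17,190/13) (10,218/13)]
4. After y ≤ 16: [(10,16) (10,10) (17,10) (17,190/13) (25/2,16)]
5. Canonical ring: [(10,10) (17,10) (17,190/13) (25/2,16) (10,16)]

Clipped polygon: [(10,10) (17,10) (17,190/13) (25/2,16) (10,16)]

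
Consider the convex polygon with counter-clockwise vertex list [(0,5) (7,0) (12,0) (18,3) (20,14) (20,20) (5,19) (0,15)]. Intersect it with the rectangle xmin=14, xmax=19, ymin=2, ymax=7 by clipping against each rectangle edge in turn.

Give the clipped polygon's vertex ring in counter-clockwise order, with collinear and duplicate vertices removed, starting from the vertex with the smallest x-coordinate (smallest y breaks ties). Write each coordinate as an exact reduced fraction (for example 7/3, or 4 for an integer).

1. After x ≥ 14: [(14,1) (18,3) (20,14) (20,20) (14,98/5)]
2. After x ≤ 19: [(14,1) (18,3) (19,17/2) (19,299/15) (14,98/5)]
3. After y ≥ 2: [(14,2) (16,2) (18,3) (19,17/2) (19,299/15) (14,98/5)]
4. After y ≤ 7: [(14,7) (14,2) (16,2) (18,3) (206/11,7)]
5. Canonical ring: [(14,2) (16,2) (18,3) (206/11,7) (14,7)]

Clipped polygon: [(14,2) (16,2) (18,3) (206/11,7) (14,7)]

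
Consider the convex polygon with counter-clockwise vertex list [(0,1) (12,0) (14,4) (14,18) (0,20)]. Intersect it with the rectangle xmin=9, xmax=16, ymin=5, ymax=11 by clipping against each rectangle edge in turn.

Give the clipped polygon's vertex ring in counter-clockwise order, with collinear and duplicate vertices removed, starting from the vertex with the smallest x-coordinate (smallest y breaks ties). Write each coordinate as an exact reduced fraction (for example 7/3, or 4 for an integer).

1. After x ≥ 9: [(9,1/4) (12,0) (14,4) (14,18) (9,131/7)]
2. After x ≤ 16: [(9,1/4) (12,0) (14,4) (14,18) (9,131/7)]
3. After y ≥ 5: [(9,5) (14,5) (14,18) (9,131/7)]
4. After y ≤ 11: [(9,11) (9,5) (14,5) (14,11)]
5. Canonical ring: [(9,5) (14,5) (14,11) (9,11)]

Clipped polygon: [(9,5) (14,5) (14,11) (9,11)]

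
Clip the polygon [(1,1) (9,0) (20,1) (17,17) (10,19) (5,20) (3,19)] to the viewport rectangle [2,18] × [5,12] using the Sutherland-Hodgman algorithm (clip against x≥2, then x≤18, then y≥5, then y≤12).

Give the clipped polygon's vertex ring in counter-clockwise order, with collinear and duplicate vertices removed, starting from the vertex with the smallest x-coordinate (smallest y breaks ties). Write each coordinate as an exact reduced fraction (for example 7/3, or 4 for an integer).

Clipped polygon: [(2,5) (18,5) (18,35/3) (287/16,12) (20/9,12) (2,10)]

1. After x ≥ 2: [(2,10) (2,7/8) (9,0) (20,1) (17,17) (10,19) (5,20) (3,19)]
2. After x ≤ 18: [(2,10) (2,7/8) (9,0) (18,9/11) (18,35/3) (17,17) (10,19) (5,20) (3,19)]
3. After y ≥ 5: [(2,10) (2,5) (18,5) (18,35/3) (17,17) (10,19) (5,20) (3,19)]
4. After y ≤ 12: [(20/9,12) (2,10) (2,5) (18,5) (18,35/3) (287/16,12)]
5. Canonical ring: [(2,5) (18,5) (18,35/3) (287/16,12) (20/9,12) (2,10)]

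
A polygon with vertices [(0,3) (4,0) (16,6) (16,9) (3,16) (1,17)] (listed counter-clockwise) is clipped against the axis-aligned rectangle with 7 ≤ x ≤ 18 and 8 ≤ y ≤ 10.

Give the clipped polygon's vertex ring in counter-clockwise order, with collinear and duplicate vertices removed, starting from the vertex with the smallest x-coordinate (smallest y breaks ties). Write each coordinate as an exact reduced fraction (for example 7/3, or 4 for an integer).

1. After x ≥ 7: [(7,3/2) (16,6) (16,9) (7,180/13)]
2. After x ≤ 18: [(7,3/2) (16,6) (16,9) (7,180/13)]
3. After y ≥ 8: [(7,8) (16,8) (16,9) (7,180/13)]
4. After y ≤ 10: [(7,10) (7,8) (16,8) (16,9) (99/7,10)]
5. Canonical ring: [(7,8) (16,8) (16,9) (99/7,10) (7,10)]

Clipped polygon: [(7,8) (16,8) (16,9) (99/7,10) (7,10)]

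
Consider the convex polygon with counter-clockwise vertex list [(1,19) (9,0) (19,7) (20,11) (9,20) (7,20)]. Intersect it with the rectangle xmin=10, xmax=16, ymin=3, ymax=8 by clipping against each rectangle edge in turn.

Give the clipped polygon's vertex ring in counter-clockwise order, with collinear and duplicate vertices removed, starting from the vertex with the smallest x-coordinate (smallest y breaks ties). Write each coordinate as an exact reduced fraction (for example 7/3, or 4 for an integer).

1. After x ≥ 10: [(10,7/10) (19,7) (20,11) (10,211/11)]
2. After x ≤ 16: [(10,7/10) (16,49/10) (16,157/11) (10,211/11)]
3. After y ≥ 3: [(10,3) (93/7,3) (16,49/10) (16,157/11) (10,211/11)]
4. After y ≤ 8: [(10,8) (10,3) (93/7,3) (16,49/10) (16,8)]
5. Canonical ring: [(10,3) (93/7,3) (16,49/10) (16,8) (10,8)]

Clipped polygon: [(10,3) (93/7,3) (16,49/10) (16,8) (10,8)]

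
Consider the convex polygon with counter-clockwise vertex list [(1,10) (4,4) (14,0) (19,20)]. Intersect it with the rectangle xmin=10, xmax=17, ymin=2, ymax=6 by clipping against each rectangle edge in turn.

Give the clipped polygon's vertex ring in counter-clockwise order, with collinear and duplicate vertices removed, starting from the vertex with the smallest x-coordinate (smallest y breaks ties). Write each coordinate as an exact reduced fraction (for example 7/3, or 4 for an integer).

1. After x ≥ 10: [(10,15) (10,8/5) (14,0) (19,20)]
2. After x ≤ 17: [(17,170/9) (10,15) (10,8/5) (14,0) (17,12)]
3. After y ≥ 2: [(17,170/9) (10,15) (10,2) (29/2,2) (17,12)]
4. After y ≤ 6: [(10,6) (10,2) (29/2,2) (31/2,6)]
5. Canonical ring: [(10,2) (29/2,2) (31/2,6) (10,6)]

Clipped polygon: [(10,2) (29/2,2) (31/2,6) (10,6)]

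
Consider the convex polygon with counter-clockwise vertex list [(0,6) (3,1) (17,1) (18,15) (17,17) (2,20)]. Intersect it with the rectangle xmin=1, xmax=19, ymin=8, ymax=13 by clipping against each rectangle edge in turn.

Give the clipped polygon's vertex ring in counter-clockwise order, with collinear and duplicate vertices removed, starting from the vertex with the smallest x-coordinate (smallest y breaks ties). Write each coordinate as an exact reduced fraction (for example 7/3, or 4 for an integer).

1. After x ≥ 1: [(1,13) (1,13/3) (3,1) (17,1) (18,15) (17,17) (2,20)]
2. After x ≤ 19: [(1,13) (1,13/3) (3,1) (17,1) (18,15) (17,17) (2,20)]
3. After y ≥ 8: [(1,13) (1,8) (35/2,8) (18,15) (17,17) (2,20)]
4. After y ≤ 13: [(1,13) (1,13) (1,8) (35/2,8) (125/7,13)]
5. Canonical ring: [(1,8) (35/2,8) (125/7,13) (1,13)]

Clipped polygon: [(1,8) (35/2,8) (125/7,13) (1,13)]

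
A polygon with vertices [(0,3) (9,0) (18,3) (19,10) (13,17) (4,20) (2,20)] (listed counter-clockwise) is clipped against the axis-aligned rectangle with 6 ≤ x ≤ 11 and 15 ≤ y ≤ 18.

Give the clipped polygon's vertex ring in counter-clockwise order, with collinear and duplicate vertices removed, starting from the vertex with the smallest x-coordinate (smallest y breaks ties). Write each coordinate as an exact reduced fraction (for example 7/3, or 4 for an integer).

1. After x ≥ 6: [(6,1) (9,0) (18,3) (19,10) (13,17) (6,58/3)]
2. After x ≤ 11: [(6,1) (9,0) (11,2/3) (11,53/3) (6,58/3)]
3. After y ≥ 15: [(6,15) (11,15) (11,53/3) (6,58/3)]
4. After y ≤ 18: [(6,18) (6,15) (11,15) (11,53/3) (10,18)]
5. Canonical ring: [(6,15) (11,15) (11,53/3) (10,18) (6,18)]

Clipped polygon: [(6,15) (11,15) (11,53/3) (10,18) (6,18)]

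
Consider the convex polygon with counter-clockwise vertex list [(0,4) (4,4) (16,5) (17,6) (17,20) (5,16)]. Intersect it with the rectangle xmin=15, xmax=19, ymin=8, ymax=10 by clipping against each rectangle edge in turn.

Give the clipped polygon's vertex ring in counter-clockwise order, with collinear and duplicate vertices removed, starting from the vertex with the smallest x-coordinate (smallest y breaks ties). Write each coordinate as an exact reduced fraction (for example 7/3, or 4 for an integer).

Clipped polygon: [(15,8) (17,8) (17,10) (15,10)]

1. After x ≥ 15: [(15,59/12) (16,5) (17,6) (17,20) (15,58/3)]
2. After x ≤ 19: [(15,59/12) (16,5) (17,6) (17,20) (15,58/3)]
3. After y ≥ 8: [(15,8) (17,8) (17,20) (15,58/3)]
4. After y ≤ 10: [(15,10) (15,8) (17,8) (17,10)]
5. Canonical ring: [(15,8) (17,8) (17,10) (15,10)]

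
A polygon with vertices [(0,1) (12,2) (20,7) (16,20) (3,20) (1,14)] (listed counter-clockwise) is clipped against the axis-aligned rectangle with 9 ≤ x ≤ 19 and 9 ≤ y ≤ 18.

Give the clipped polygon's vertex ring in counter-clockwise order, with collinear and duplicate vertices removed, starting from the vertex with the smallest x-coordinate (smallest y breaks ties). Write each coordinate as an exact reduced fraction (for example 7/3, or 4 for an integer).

Clipped polygon: [(9,9) (19,9) (19,41/4) (216/13,18) (9,18)]

1. After x ≥ 9: [(9,7/4) (12,2) (20,7) (16,20) (9,20)]
2. After x ≤ 19: [(9,7/4) (12,2) (19,51/8) (19,41/4) (16,20) (9,20)]
3. After y ≥ 9: [(9,9) (19,9) (19,41/4) (16,20) (9,20)]
4. After y ≤ 18: [(9,18) (9,9) (19,9) (19,41/4) (216/13,18)]
5. Canonical ring: [(9,9) (19,9) (19,41/4) (216/13,18) (9,18)]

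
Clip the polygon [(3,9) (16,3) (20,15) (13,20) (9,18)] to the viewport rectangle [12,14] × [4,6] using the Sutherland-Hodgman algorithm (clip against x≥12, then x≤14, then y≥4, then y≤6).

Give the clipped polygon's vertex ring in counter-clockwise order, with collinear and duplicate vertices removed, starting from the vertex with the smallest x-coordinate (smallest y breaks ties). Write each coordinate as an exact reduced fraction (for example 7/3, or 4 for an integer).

1. After x ≥ 12: [(12,63/13) (16,3) (20,15) (13,20) (12,39/2)]
2. After x ≤ 14: [(12,63/13) (14,51/13) (14,135/7) (13,20) (12,39/2)]
3. After y ≥ 4: [(12,63/13) (83/6,4) (14,4) (14,135/7) (13,20) (12,39/2)]
4. After y ≤ 6: [(12,6) (12,63/13) (83/6,4) (14,4) (14,6)]
5. Canonical ring: [(12,63/13) (83/6,4) (14,4) (14,6) (12,6)]

Clipped polygon: [(12,63/13) (83/6,4) (14,4) (14,6) (12,6)]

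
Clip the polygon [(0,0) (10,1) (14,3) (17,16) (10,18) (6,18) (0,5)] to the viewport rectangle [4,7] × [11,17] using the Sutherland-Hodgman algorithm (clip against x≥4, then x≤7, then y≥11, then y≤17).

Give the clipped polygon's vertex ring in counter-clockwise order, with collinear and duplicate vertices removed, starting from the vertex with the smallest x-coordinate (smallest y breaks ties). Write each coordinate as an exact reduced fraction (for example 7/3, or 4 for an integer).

Clipped polygon: [(4,11) (7,11) (7,17) (72/13,17) (4,41/3)]

1. After x ≥ 4: [(4,2/5) (10,1) (14,3) (17,16) (10,18) (6,18) (4,41/3)]
2. After x ≤ 7: [(4,2/5) (7,7/10) (7,18) (6,18) (4,41/3)]
3. After y ≥ 11: [(4,11) (7,11) (7,18) (6,18) (4,41/3)]
4. After y ≤ 17: [(4,11) (7,11) (7,17) (72/13,17) (4,41/3)]
5. Canonical ring: [(4,11) (7,11) (7,17) (72/13,17) (4,41/3)]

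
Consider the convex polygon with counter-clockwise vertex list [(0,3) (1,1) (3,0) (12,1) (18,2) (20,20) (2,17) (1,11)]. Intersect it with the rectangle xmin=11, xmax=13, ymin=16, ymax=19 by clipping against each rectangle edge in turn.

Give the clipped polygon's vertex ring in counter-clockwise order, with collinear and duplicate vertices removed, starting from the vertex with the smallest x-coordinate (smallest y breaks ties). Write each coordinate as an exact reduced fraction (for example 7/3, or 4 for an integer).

1. After x ≥ 11: [(11,8/9) (12,1) (18,2) (20,20) (11,37/2)]
2. After x ≤ 13: [(11,8/9) (12,1) (13,7/6) (13,113/6) (11,37/2)]
3. After y ≥ 16: [(11,16) (13,16) (13,113/6) (11,37/2)]
4. After y ≤ 19: [(11,16) (13,16) (13,113/6) (11,37/2)]
5. Canonical ring: [(11,16) (13,16) (13,113/6) (11,37/2)]

Clipped polygon: [(11,16) (13,16) (13,113/6) (11,37/2)]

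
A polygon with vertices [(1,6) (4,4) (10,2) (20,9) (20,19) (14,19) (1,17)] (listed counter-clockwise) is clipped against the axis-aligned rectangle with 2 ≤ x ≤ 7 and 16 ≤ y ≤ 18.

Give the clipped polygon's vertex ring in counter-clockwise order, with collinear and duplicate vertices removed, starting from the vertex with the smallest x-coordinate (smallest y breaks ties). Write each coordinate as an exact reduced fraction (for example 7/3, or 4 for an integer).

Clipped polygon: [(2,16) (7,16) (7,233/13) (2,223/13)]

1. After x ≥ 2: [(2,16/3) (4,4) (10,2) (20,9) (20,19) (14,19) (2,223/13)]
2. After x ≤ 7: [(2,16/3) (4,4) (7,3) (7,233/13) (2,223/13)]
3. After y ≥ 16: [(2,16) (7,16) (7,233/13) (2,223/13)]
4. After y ≤ 18: [(2,16) (7,16) (7,233/13) (2,223/13)]
5. Canonical ring: [(2,16) (7,16) (7,233/13) (2,223/13)]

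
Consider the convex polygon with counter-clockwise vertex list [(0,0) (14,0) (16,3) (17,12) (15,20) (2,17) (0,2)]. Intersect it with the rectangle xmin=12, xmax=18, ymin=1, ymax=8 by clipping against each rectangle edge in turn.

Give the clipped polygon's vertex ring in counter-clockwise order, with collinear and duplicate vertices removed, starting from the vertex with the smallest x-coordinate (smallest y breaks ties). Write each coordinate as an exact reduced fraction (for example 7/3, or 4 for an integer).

Clipped polygon: [(12,1) (44/3,1) (16,3) (149/9,8) (12,8)]

1. After x ≥ 12: [(12,0) (14,0) (16,3) (17,12) (15,20) (12,251/13)]
2. After x ≤ 18: [(12,0) (14,0) (16,3) (17,12) (15,20) (12,251/13)]
3. After y ≥ 1: [(12,1) (44/3,1) (16,3) (17,12) (15,20) (12,251/13)]
4. After y ≤ 8: [(12,8) (12,1) (44/3,1) (16,3) (149/9,8)]
5. Canonical ring: [(12,1) (44/3,1) (16,3) (149/9,8) (12,8)]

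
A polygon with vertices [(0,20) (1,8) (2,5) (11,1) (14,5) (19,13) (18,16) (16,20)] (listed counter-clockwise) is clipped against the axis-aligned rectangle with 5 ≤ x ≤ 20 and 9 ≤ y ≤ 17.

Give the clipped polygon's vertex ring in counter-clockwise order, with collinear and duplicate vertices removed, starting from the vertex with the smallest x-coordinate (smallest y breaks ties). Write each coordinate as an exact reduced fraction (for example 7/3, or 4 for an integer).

Clipped polygon: [(5,9) (33/2,9) (19,13) (18,16) (35/2,17) (5,17)]

1. After x ≥ 5: [(5,20) (5,11/3) (11,1) (14,5) (19,13) (18,16) (16,20)]
2. After x ≤ 20: [(5,20) (5,11/3) (11,1) (14,5) (19,13) (18,16) (16,20)]
3. After y ≥ 9: [(5,20) (5,9) (33/2,9) (19,13) (18,16) (16,20)]
4. After y ≤ 17: [(5,17) (5,9) (33/2,9) (19,13) (18,16) (35/2,17)]
5. Canonical ring: [(5,9) (33/2,9) (19,13) (18,16) (35/2,17) (5,17)]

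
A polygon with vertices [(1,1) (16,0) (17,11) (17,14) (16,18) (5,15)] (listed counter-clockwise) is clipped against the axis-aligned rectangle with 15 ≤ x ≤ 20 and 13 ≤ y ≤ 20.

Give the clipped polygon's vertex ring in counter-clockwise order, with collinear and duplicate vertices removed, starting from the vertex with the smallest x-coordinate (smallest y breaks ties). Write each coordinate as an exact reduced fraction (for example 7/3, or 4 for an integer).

1. After x ≥ 15: [(15,1/15) (16,0) (17,11) (17,14) (16,18) (15,195/11)]
2. After x ≤ 20: [(15,1/15) (16,0) (17,11) (17,14) (16,18) (15,195/11)]
3. After y ≥ 13: [(15,13) (17,13) (17,14) (16,18) (15,195/11)]
4. After y ≤ 20: [(15,13) (17,13) (17,14) (16,18) (15,195/11)]
5. Canonical ring: [(15,13) (17,13) (17,14) (16,18) (15,195/11)]

Clipped polygon: [(15,13) (17,13) (17,14) (16,18) (15,195/11)]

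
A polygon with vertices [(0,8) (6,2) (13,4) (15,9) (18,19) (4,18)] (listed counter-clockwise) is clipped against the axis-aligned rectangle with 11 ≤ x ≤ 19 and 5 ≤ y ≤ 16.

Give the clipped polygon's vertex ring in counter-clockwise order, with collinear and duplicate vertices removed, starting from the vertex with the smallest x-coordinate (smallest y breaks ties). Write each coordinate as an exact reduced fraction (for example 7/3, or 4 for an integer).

Clipped polygon: [(11,5) (67/5,5) (15,9) (171/10,16) (11,16)]

1. After x ≥ 11: [(11,24/7) (13,4) (15,9) (18,19) (11,37/2)]
2. After x ≤ 19: [(11,24/7) (13,4) (15,9) (18,19) (11,37/2)]
3. After y ≥ 5: [(11,5) (67/5,5) (15,9) (18,19) (11,37/2)]
4. After y ≤ 16: [(11,16) (11,5) (67/5,5) (15,9) (171/10,16)]
5. Canonical ring: [(11,5) (67/5,5) (15,9) (171/10,16) (11,16)]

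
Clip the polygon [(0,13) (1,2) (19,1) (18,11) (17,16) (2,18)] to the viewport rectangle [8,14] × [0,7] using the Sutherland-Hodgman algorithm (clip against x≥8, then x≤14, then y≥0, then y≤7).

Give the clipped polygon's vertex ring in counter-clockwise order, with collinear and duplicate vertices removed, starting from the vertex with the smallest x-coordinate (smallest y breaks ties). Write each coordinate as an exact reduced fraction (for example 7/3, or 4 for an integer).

Clipped polygon: [(8,29/18) (14,23/18) (14,7) (8,7)]

1. After x ≥ 8: [(8,29/18) (19,1) (18,11) (17,16) (8,86/5)]
2. After x ≤ 14: [(8,29/18) (14,23/18) (14,82/5) (8,86/5)]
3. After y ≥ 0: [(8,29/18) (14,23/18) (14,82/5) (8,86/5)]
4. After y ≤ 7: [(8,7) (8,29/18) (14,23/18) (14,7)]
5. Canonical ring: [(8,29/18) (14,23/18) (14,7) (8,7)]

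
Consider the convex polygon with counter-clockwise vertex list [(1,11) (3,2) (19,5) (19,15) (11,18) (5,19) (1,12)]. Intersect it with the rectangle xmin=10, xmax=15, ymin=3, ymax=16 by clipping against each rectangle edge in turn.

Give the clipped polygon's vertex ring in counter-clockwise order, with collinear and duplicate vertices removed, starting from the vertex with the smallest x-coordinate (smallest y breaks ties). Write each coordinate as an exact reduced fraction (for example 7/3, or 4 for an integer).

1. After x ≥ 10: [(10,53/16) (19,5) (19,15) (11,18) (10,109/6)]
2. After x ≤ 15: [(10,53/16) (15,17/4) (15,33/2) (11,18) (10,109/6)]
3. After y ≥ 3: [(10,53/16) (15,17/4) (15,33/2) (11,18) (10,109/6)]
4. After y ≤ 16: [(10,16) (10,53/16) (15,17/4) (15,16)]
5. Canonical ring: [(10,53/16) (15,17/4) (15,16) (10,16)]

Clipped polygon: [(10,53/16) (15,17/4) (15,16) (10,16)]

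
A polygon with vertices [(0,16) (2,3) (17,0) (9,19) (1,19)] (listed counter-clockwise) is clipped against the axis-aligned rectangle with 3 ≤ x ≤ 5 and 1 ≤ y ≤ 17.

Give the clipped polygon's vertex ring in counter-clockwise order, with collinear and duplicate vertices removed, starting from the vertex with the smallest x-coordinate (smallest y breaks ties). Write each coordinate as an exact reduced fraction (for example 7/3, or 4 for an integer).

Clipped polygon: [(3,14/5) (5,12/5) (5,17) (3,17)]

1. After x ≥ 3: [(3,14/5) (17,0) (9,19) (3,19)]
2. After x ≤ 5: [(3,14/5) (5,12/5) (5,19) (3,19)]
3. After y ≥ 1: [(3,14/5) (5,12/5) (5,19) (3,19)]
4. After y ≤ 17: [(3,17) (3,14/5) (5,12/5) (5,17)]
5. Canonical ring: [(3,14/5) (5,12/5) (5,17) (3,17)]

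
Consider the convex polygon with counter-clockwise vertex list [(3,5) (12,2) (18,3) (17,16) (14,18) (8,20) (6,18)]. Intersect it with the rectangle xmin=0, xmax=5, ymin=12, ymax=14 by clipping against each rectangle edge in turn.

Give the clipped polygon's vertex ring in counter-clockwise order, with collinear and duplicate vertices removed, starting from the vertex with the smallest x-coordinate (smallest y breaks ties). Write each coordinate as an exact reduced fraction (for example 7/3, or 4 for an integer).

1. After x ≥ 0: [(3,5) (12,2) (18,3) (17,16) (14,18) (8,20) (6,18)]
2. After x ≤ 5: [(5,41/3) (3,5) (5,13/3)]
3. After y ≥ 12: [(5,12) (5,41/3) (60/13,12)]
4. After y ≤ 14: [(5,12) (5,41/3) (60/13,12)]
5. Canonical ring: [(60/13,12) (5,12) (5,41/3)]

Clipped polygon: [(60/13,12) (5,12) (5,41/3)]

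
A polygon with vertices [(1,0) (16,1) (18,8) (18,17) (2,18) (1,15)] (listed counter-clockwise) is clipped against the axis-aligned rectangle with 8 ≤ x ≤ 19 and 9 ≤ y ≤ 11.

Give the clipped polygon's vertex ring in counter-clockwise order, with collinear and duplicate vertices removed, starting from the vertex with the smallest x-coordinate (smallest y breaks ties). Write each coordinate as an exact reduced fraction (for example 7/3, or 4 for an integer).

Clipped polygon: [(8,9) (18,9) (18,11) (8,11)]

1. After x ≥ 8: [(8,7/15) (16,1) (18,8) (18,17) (8,141/8)]
2. After x ≤ 19: [(8,7/15) (16,1) (18,8) (18,17) (8,141/8)]
3. After y ≥ 9: [(8,9) (18,9) (18,17) (8,141/8)]
4. After y ≤ 11: [(8,11) (8,9) (18,9) (18,11)]
5. Canonical ring: [(8,9) (18,9) (18,11) (8,11)]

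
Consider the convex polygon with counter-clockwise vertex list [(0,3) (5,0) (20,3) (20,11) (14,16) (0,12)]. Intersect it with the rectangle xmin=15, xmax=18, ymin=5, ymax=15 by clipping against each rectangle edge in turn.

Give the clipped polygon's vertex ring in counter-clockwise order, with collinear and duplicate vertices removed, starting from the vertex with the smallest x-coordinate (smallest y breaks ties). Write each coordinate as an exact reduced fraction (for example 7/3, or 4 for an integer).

Clipped polygon: [(15,5) (18,5) (18,38/3) (76/5,15) (15,15)]

1. After x ≥ 15: [(15,2) (20,3) (20,11) (15,91/6)]
2. After x ≤ 18: [(15,2) (18,13/5) (18,38/3) (15,91/6)]
3. After y ≥ 5: [(15,5) (18,5) (18,38/3) (15,91/6)]
4. After y ≤ 15: [(15,15) (15,5) (18,5) (18,38/3) (76/5,15)]
5. Canonical ring: [(15,5) (18,5) (18,38/3) (76/5,15) (15,15)]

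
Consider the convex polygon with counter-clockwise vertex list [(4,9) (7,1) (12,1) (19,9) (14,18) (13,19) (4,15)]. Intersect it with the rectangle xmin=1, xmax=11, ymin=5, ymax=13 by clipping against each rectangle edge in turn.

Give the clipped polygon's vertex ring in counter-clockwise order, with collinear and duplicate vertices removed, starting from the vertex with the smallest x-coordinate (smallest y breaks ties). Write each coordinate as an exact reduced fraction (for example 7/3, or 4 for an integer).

1. After x ≥ 1: [(4,9) (7,1) (12,1) (19,9) (14,18) (13,19) (4,15)]
2. After x ≤ 11: [(4,9) (7,1) (11,1) (11,163/9) (4,15)]
3. After y ≥ 5: [(4,9) (11/2,5) (11,5) (11,163/9) (4,15)]
4. After y ≤ 13: [(4,13) (4,9) (11/2,5) (11,5) (11,13)]
5. Canonical ring: [(4,9) (11/2,5) (11,5) (11,13) (4,13)]

Clipped polygon: [(4,9) (11/2,5) (11,5) (11,13) (4,13)]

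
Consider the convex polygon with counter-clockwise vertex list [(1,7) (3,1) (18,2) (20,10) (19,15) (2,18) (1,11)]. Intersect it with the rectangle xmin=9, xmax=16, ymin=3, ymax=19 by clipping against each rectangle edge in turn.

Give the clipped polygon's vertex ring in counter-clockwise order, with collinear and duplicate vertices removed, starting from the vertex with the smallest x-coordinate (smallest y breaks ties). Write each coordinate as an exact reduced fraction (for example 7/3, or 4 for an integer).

1. After x ≥ 9: [(9,7/5) (18,2) (20,10) (19,15) (9,285/17)]
2. After x ≤ 16: [(9,7/5) (16,28/15) (16,264/17) (9,285/17)]
3. After y ≥ 3: [(9,3) (16,3) (16,264/17) (9,285/17)]
4. After y ≤ 19: [(9,3) (16,3) (16,264/17) (9,285/17)]
5. Canonical ring: [(9,3) (16,3) (16,264/17) (9,285/17)]

Clipped polygon: [(9,3) (16,3) (16,264/17) (9,285/17)]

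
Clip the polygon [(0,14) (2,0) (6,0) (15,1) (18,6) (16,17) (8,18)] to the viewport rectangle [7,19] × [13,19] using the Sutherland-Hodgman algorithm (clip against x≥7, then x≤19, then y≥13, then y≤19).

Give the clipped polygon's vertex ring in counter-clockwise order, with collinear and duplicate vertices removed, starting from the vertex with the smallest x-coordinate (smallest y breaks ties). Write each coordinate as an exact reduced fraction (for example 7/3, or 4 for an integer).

1. After x ≥ 7: [(7,35/2) (7,1/9) (15,1) (18,6) (16,17) (8,18)]
2. After x ≤ 19: [(7,35/2) (7,1/9) (15,1) (18,6) (16,17) (8,18)]
3. After y ≥ 13: [(7,35/2) (7,13) (184/11,13) (16,17) (8,18)]
4. After y ≤ 19: [(7,35/2) (7,13) (184/11,13) (16,17) (8,18)]
5. Canonical ring: [(7,13) (184/11,13) (16,17) (8,18) (7,35/2)]

Clipped polygon: [(7,13) (184/11,13) (16,17) (8,18) (7,35/2)]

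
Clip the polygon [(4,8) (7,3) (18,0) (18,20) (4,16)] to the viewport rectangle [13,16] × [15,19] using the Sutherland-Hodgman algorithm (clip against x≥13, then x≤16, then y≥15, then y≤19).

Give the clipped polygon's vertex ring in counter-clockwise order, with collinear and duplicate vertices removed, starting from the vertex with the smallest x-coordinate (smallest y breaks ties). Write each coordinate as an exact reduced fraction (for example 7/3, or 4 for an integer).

1. After x ≥ 13: [(13,15/11) (18,0) (18,20) (13,130/7)]
2. After x ≤ 16: [(13,15/11) (16,6/11) (16,136/7) (13,130/7)]
3. After y ≥ 15: [(13,15) (16,15) (16,136/7) (13,130/7)]
4. After y ≤ 19: [(13,15) (16,15) (16,19) (29/2,19) (13,130/7)]
5. Canonical ring: [(13,15) (16,15) (16,19) (29/2,19) (13,130/7)]

Clipped polygon: [(13,15) (16,15) (16,19) (29/2,19) (13,130/7)]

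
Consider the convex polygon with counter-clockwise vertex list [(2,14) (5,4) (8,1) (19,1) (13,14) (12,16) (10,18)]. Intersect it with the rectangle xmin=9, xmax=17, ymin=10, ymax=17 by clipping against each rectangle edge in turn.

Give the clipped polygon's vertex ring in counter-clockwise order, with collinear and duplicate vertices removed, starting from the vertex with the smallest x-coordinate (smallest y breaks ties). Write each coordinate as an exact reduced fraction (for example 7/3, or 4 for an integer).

1. After x ≥ 9: [(9,35/2) (9,1) (19,1) (13,14) (12,16) (10,18)]
2. After x ≤ 17: [(9,35/2) (9,1) (17,1) (17,16/3) (13,14) (12,16) (10,18)]
3. After y ≥ 10: [(9,35/2) (9,10) (193/13,10) (13,14) (12,16) (10,18)]
4. After y ≤ 17: [(9,17) (9,10) (193/13,10) (13,14) (12,16) (11,17)]
5. Canonical ring: [(9,10) (193/13,10) (13,14) (12,16) (11,17) (9,17)]

Clipped polygon: [(9,10) (193/13,10) (13,14) (12,16) (11,17) (9,17)]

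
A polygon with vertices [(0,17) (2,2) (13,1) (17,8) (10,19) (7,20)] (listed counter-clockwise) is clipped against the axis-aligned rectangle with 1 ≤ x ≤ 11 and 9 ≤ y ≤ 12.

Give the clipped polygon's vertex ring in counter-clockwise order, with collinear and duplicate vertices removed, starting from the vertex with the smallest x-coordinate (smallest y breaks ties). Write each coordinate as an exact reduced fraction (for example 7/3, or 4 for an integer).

1. After x ≥ 1: [(1,122/7) (1,19/2) (2,2) (13,1) (17,8) (10,19) (7,20)]
2. After x ≤ 11: [(1,122/7) (1,19/2) (2,2) (11,13/11) (11,122/7) (10,19) (7,20)]
3. After y ≥ 9: [(1,122/7) (1,19/2) (16/15,9) (11,9) (11,122/7) (10,19) (7,20)]
4. After y ≤ 12: [(1,12) (1,19/2) (16/15,9) (11,9) (11,12)]
5. Canonical ring: [(1,19/2) (16/15,9) (11,9) (11,12) (1,12)]

Clipped polygon: [(1,19/2) (16/15,9) (11,9) (11,12) (1,12)]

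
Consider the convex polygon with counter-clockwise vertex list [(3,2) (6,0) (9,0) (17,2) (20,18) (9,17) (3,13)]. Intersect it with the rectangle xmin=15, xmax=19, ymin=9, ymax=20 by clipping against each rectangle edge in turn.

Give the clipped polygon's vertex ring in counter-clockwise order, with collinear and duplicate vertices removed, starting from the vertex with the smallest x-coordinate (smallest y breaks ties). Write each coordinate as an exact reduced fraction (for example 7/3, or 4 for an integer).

Clipped polygon: [(15,9) (293/16,9) (19,38/3) (19,197/11) (15,193/11)]

1. After x ≥ 15: [(15,3/2) (17,2) (20,18) (15,193/11)]
2. After x ≤ 19: [(15,3/2) (17,2) (19,38/3) (19,197/11) (15,193/11)]
3. After y ≥ 9: [(15,9) (293/16,9) (19,38/3) (19,197/11) (15,193/11)]
4. After y ≤ 20: [(15,9) (293/16,9) (19,38/3) (19,197/11) (15,193/11)]
5. Canonical ring: [(15,9) (293/16,9) (19,38/3) (19,197/11) (15,193/11)]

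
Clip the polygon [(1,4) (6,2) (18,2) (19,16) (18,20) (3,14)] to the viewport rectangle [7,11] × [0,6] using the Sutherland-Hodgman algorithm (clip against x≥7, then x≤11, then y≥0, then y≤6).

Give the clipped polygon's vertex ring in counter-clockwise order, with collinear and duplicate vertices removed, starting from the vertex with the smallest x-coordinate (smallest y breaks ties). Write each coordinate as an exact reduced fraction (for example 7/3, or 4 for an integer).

1. After x ≥ 7: [(7,2) (18,2) (19,16) (18,20) (7,78/5)]
2. After x ≤ 11: [(7,2) (11,2) (11,86/5) (7,78/5)]
3. After y ≥ 0: [(7,2) (11,2) (11,86/5) (7,78/5)]
4. After y ≤ 6: [(7,6) (7,2) (11,2) (11,6)]
5. Canonical ring: [(7,2) (11,2) (11,6) (7,6)]

Clipped polygon: [(7,2) (11,2) (11,6) (7,6)]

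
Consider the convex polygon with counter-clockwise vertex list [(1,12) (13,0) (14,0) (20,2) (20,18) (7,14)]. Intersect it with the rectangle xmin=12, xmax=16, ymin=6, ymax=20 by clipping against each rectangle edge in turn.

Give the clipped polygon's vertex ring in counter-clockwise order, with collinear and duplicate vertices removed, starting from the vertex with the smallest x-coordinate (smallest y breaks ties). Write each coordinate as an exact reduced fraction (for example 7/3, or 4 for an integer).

Clipped polygon: [(12,6) (16,6) (16,218/13) (12,202/13)]

1. After x ≥ 12: [(12,1) (13,0) (14,0) (20,2) (20,18) (12,202/13)]
2. After x ≤ 16: [(12,1) (13,0) (14,0) (16,2/3) (16,218/13) (12,202/13)]
3. After y ≥ 6: [(12,6) (16,6) (16,218/13) (12,202/13)]
4. After y ≤ 20: [(12,6) (16,6) (16,218/13) (12,202/13)]
5. Canonical ring: [(12,6) (16,6) (16,218/13) (12,202/13)]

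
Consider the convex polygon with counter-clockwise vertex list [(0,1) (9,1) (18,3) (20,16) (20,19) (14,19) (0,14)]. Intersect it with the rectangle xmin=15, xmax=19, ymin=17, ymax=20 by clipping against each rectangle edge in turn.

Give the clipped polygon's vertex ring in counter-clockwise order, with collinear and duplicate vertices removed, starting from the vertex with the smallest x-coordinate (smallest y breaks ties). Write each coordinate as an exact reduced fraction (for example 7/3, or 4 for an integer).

Clipped polygon: [(15,17) (19,17) (19,19) (15,19)]

1. After x ≥ 15: [(15,7/3) (18,3) (20,16) (20,19) (15,19)]
2. After x ≤ 19: [(15,7/3) (18,3) (19,19/2) (19,19) (15,19)]
3. After y ≥ 17: [(15,17) (19,17) (19,19) (15,19)]
4. After y ≤ 20: [(15,17) (19,17) (19,19) (15,19)]
5. Canonical ring: [(15,17) (19,17) (19,19) (15,19)]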